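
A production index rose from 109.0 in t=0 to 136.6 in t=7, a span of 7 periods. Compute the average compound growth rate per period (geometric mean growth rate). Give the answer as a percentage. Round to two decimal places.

3.28%

Growth factor = (136.6/109.0)^(1/7) = (1.253211)^(1/7) = 1.032770
Growth rate = 1.032770 − 1 = 0.032770 = 3.2770%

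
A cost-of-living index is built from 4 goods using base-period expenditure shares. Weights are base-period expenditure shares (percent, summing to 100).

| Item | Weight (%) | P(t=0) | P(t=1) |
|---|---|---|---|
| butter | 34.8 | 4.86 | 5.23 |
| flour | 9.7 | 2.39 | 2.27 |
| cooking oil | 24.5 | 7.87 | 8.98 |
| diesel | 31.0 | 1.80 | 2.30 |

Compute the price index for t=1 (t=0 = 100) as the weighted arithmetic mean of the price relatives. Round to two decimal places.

114.23

butter: 34.8 × (5.23/4.86) = 34.8 × 1.076132 = 37.4494
flour: 9.7 × (2.27/2.39) = 9.7 × 0.949791 = 9.2130
cooking oil: 24.5 × (8.98/7.87) = 24.5 × 1.141042 = 27.9555
diesel: 31.0 × (2.30/1.80) = 31.0 × 1.277778 = 39.6111
Index = Σ wᵢ·(p₁ᵢ/p₀ᵢ) = 37.4494 + 9.2130 + 27.9555 + 39.6111 = 114.2290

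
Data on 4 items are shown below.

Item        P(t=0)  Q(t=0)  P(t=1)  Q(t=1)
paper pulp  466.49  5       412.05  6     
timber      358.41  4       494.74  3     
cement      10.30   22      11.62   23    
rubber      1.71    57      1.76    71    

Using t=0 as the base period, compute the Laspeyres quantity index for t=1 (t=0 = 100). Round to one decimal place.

Laspeyres quantity index uses base-period prices as weights.
ΣP(t=0)·Q(t=1) = 466.49×6 + 358.41×3 + 10.30×23 + 1.71×71 = 2798.94 + 1075.23 + 236.9 + 121.41 = 4232.48
ΣP(t=0)·Q(t=0) = 466.49×5 + 358.41×4 + 10.30×22 + 1.71×57 = 2332.45 + 1433.64 + 226.6 + 97.47 = 4090.16
Index = 4232.48 / 4090.16 × 100 = 103.4796

103.5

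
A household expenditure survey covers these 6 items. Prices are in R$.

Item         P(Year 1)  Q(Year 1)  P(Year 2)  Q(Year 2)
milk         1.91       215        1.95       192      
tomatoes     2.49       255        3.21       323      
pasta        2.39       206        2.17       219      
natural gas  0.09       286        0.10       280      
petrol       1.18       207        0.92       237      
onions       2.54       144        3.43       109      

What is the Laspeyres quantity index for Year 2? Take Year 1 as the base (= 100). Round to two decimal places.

Laspeyres quantity index uses base-period prices as weights.
ΣP(Year 1)·Q(Year 2) = 1.91×192 + 2.49×323 + 2.39×219 + 0.09×280 + 1.18×237 + 2.54×109 = 366.72 + 804.27 + 523.41 + 25.2 + 279.66 + 276.86 = 2276.12
ΣP(Year 1)·Q(Year 1) = 1.91×215 + 2.49×255 + 2.39×206 + 0.09×286 + 1.18×207 + 2.54×144 = 410.65 + 634.95 + 492.34 + 25.74 + 244.26 + 365.76 = 2173.7
Index = 2276.12 / 2173.7 × 100 = 104.7118

104.71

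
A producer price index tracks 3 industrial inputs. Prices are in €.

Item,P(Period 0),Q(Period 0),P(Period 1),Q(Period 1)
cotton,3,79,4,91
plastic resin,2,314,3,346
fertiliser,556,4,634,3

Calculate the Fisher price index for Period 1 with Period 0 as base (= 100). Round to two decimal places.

124.15

Laspeyres component (base-period weights):
ΣP(Period 1)Q(Period 0) = 4×79 + 3×314 + 634×4 = 316 + 942 + 2536 = 3794
ΣP(Period 0)Q(Period 0) = 3×79 + 2×314 + 556×4 = 237 + 628 + 2224 = 3089
L = 3794 / 3089 × 100 = 122.8229
Paasche component (current-period weights):
ΣP(Period 1)Q(Period 1) = 4×91 + 3×346 + 634×3 = 364 + 1038 + 1902 = 3304
ΣP(Period 0)Q(Period 1) = 3×91 + 2×346 + 556×3 = 273 + 692 + 1668 = 2633
P = 3304 / 2633 × 100 = 125.4842
Fisher = √(L × P) = √(122.8229 × 125.4842) = 124.1464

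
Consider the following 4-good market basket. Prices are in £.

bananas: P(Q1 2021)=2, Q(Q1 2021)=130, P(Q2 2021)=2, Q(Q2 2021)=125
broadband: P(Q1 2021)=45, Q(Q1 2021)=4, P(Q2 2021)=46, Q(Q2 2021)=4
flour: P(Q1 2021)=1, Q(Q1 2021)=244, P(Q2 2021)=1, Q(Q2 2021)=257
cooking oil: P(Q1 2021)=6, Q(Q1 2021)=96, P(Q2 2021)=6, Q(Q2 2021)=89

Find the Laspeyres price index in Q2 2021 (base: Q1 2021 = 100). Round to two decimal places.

100.32

Laspeyres price index uses base-period quantities as weights.
ΣP(Q2 2021)·Q(Q1 2021) = 2×130 + 46×4 + 1×244 + 6×96 = 260 + 184 + 244 + 576 = 1264
ΣP(Q1 2021)·Q(Q1 2021) = 2×130 + 45×4 + 1×244 + 6×96 = 260 + 180 + 244 + 576 = 1260
Index = 1264 / 1260 × 100 = 100.3175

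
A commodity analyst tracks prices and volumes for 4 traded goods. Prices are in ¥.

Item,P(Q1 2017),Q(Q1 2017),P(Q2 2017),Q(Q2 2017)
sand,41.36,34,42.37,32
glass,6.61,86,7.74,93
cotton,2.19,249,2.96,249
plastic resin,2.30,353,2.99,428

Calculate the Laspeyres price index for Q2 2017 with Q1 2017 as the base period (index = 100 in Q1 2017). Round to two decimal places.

Laspeyres price index uses base-period quantities as weights.
ΣP(Q2 2017)·Q(Q1 2017) = 42.37×34 + 7.74×86 + 2.96×249 + 2.99×353 = 1440.58 + 665.64 + 737.04 + 1055.47 = 3898.73
ΣP(Q1 2017)·Q(Q1 2017) = 41.36×34 + 6.61×86 + 2.19×249 + 2.30×353 = 1406.24 + 568.46 + 545.31 + 811.9 = 3331.91
Index = 3898.73 / 3331.91 × 100 = 117.0119

117.01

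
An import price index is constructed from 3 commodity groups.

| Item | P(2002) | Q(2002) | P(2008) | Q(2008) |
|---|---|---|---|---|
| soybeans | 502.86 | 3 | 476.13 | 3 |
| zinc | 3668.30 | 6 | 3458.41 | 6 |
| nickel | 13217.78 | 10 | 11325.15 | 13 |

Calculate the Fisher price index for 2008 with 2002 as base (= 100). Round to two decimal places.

86.85

Laspeyres component (base-period weights):
ΣP(2008)Q(2002) = 476.13×3 + 3458.41×6 + 11325.15×10 = 1428.39 + 20750.46 + 113251.5 = 135430.35
ΣP(2002)Q(2002) = 502.86×3 + 3668.30×6 + 13217.78×10 = 1508.58 + 22009.8 + 132177.8 = 155696.18
L = 135430.35 / 155696.18 × 100 = 86.9837
Paasche component (current-period weights):
ΣP(2008)Q(2008) = 476.13×3 + 3458.41×6 + 11325.15×13 = 1428.39 + 20750.46 + 147226.95 = 169405.8
ΣP(2002)Q(2008) = 502.86×3 + 3668.30×6 + 13217.78×13 = 1508.58 + 22009.8 + 171831.14 = 195349.52
P = 169405.8 / 195349.52 × 100 = 86.7193
Fisher = √(L × P) = √(86.9837 × 86.7193) = 86.8514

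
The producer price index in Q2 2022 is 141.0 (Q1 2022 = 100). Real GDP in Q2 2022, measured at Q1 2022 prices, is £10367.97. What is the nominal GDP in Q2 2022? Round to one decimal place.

Nominal = Real × (Index/100) = 10367.97 × (141.0/100)
        = 10367.97 × 1.410 = 14618.8377

14618.8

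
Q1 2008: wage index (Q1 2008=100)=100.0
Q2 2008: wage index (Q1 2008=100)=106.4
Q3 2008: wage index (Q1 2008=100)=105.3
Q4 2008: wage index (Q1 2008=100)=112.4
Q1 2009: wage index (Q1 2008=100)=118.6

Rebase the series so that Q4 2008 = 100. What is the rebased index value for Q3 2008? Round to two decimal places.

93.68

Rebased(Q3 2008) = 105.3 / 112.4 × 100 = 93.6833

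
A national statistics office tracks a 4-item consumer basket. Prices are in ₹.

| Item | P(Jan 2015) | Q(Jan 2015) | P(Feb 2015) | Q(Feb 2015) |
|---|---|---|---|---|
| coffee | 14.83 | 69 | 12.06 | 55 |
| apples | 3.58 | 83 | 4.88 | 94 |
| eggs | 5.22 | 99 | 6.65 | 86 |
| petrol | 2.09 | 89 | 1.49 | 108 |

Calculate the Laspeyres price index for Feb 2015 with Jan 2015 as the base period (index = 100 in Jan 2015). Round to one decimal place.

100.2

Laspeyres price index uses base-period quantities as weights.
ΣP(Feb 2015)·Q(Jan 2015) = 12.06×69 + 4.88×83 + 6.65×99 + 1.49×89 = 832.14 + 405.04 + 658.35 + 132.61 = 2028.14
ΣP(Jan 2015)·Q(Jan 2015) = 14.83×69 + 3.58×83 + 5.22×99 + 2.09×89 = 1023.27 + 297.14 + 516.78 + 186.01 = 2023.2
Index = 2028.14 / 2023.2 × 100 = 100.2442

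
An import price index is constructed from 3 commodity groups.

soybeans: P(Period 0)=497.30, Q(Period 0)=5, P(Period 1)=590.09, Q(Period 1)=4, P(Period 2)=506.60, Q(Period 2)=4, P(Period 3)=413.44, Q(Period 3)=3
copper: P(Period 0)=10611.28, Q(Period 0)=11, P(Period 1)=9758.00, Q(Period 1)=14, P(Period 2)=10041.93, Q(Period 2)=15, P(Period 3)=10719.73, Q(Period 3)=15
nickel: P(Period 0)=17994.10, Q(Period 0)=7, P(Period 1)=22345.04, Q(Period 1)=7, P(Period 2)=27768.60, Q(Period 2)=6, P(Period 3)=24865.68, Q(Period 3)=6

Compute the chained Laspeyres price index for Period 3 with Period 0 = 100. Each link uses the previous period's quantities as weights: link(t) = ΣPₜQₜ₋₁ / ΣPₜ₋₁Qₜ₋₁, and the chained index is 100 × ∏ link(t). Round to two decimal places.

Link Period 0→Period 1:
ΣP(Period 1)Q(Period 0) = 590.09×5 + 9758.00×11 + 22345.04×7 = 2950.45 + 107338 + 156415.28 = 266703.73
ΣP(Period 0)Q(Period 0) = 497.30×5 + 10611.28×11 + 17994.10×7 = 2486.5 + 116724.08 + 125958.7 = 245169.28
link = 266703.73/245169.28 = 1.087835
Link Period 1→Period 2:
ΣP(Period 2)Q(Period 1) = 506.60×4 + 10041.93×14 + 27768.60×7 = 2026.4 + 140587.02 + 194380.2 = 336993.62
ΣP(Period 1)Q(Period 1) = 590.09×4 + 9758.00×14 + 22345.04×7 = 2360.36 + 136612 + 156415.28 = 295387.64
link = 336993.62/295387.64 = 1.140852
Link Period 2→Period 3:
ΣP(Period 3)Q(Period 2) = 413.44×4 + 10719.73×15 + 24865.68×6 = 1653.76 + 160795.95 + 149194.08 = 311643.79
ΣP(Period 2)Q(Period 2) = 506.60×4 + 10041.93×15 + 27768.60×6 = 2026.4 + 150628.95 + 166611.6 = 319266.95
link = 311643.79/319266.95 = 0.976123
Chained index = 100 × 1.087835 × 1.140852 × 0.976123 = 121.1426

121.14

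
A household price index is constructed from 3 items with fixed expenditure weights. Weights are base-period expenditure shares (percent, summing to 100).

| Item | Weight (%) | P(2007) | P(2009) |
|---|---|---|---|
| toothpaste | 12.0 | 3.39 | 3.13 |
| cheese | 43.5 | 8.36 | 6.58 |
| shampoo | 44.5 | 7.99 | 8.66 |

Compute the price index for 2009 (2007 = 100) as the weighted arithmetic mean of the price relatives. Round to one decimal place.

toothpaste: 12.0 × (3.13/3.39) = 12.0 × 0.923304 = 11.0796
cheese: 43.5 × (6.58/8.36) = 43.5 × 0.787081 = 34.2380
shampoo: 44.5 × (8.66/7.99) = 44.5 × 1.083855 = 48.2315
Index = Σ wᵢ·(p₁ᵢ/p₀ᵢ) = 11.0796 + 34.2380 + 48.2315 = 93.5492

93.5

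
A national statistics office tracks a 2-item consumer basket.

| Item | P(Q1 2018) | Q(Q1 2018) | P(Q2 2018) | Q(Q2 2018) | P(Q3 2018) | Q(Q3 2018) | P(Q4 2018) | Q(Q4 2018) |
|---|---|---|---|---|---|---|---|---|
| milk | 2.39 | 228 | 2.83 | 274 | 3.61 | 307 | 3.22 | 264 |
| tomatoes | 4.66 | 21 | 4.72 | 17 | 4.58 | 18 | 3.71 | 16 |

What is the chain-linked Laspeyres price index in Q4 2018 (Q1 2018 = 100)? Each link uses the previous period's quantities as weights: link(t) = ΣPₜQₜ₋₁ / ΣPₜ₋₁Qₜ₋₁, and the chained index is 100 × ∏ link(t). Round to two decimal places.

127.99

Link Q1 2018→Q2 2018:
ΣP(Q2 2018)Q(Q1 2018) = 2.83×228 + 4.72×21 = 645.24 + 99.12 = 744.36
ΣP(Q1 2018)Q(Q1 2018) = 2.39×228 + 4.66×21 = 544.92 + 97.86 = 642.78
link = 744.36/642.78 = 1.158032
Link Q2 2018→Q3 2018:
ΣP(Q3 2018)Q(Q2 2018) = 3.61×274 + 4.58×17 = 989.14 + 77.86 = 1067
ΣP(Q2 2018)Q(Q2 2018) = 2.83×274 + 4.72×17 = 775.42 + 80.24 = 855.66
link = 1067/855.66 = 1.246991
Link Q3 2018→Q4 2018:
ΣP(Q4 2018)Q(Q3 2018) = 3.22×307 + 3.71×18 = 988.54 + 66.78 = 1055.32
ΣP(Q3 2018)Q(Q3 2018) = 3.61×307 + 4.58×18 = 1108.27 + 82.44 = 1190.71
link = 1055.32/1190.71 = 0.886295
Chained index = 100 × 1.158032 × 1.246991 × 0.886295 = 127.9859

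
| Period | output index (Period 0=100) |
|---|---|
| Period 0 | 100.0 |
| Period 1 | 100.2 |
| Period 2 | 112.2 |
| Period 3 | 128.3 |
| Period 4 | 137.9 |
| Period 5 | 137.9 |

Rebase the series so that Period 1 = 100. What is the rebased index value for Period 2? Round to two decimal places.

111.98

Rebased(Period 2) = 112.2 / 100.2 × 100 = 111.9760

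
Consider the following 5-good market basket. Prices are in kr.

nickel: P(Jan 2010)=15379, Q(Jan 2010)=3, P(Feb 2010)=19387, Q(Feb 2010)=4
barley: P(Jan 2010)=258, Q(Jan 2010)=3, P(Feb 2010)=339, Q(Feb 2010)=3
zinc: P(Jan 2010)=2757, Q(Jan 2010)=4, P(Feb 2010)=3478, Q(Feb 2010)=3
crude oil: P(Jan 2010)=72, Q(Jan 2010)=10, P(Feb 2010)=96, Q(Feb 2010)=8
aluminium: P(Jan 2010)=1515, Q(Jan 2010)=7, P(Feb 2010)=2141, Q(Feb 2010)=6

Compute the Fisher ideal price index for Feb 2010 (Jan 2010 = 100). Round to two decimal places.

128.22

Laspeyres component (base-period weights):
ΣP(Feb 2010)Q(Jan 2010) = 19387×3 + 339×3 + 3478×4 + 96×10 + 2141×7 = 58161 + 1017 + 13912 + 960 + 14987 = 89037
ΣP(Jan 2010)Q(Jan 2010) = 15379×3 + 258×3 + 2757×4 + 72×10 + 1515×7 = 46137 + 774 + 11028 + 720 + 10605 = 69264
L = 89037 / 69264 × 100 = 128.5473
Paasche component (current-period weights):
ΣP(Feb 2010)Q(Feb 2010) = 19387×4 + 339×3 + 3478×3 + 96×8 + 2141×6 = 77548 + 1017 + 10434 + 768 + 12846 = 102613
ΣP(Jan 2010)Q(Feb 2010) = 15379×4 + 258×3 + 2757×3 + 72×8 + 1515×6 = 61516 + 774 + 8271 + 576 + 9090 = 80227
P = 102613 / 80227 × 100 = 127.9033
Fisher = √(L × P) = √(128.5473 × 127.9033) = 128.2249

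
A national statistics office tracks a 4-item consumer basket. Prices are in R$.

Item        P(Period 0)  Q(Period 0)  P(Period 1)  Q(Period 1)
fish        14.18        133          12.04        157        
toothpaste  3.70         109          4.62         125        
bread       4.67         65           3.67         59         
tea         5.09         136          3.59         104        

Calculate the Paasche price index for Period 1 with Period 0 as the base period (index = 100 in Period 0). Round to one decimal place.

Paasche price index uses current-period quantities as weights.
ΣP(Period 1)·Q(Period 1) = 12.04×157 + 4.62×125 + 3.67×59 + 3.59×104 = 1890.28 + 577.5 + 216.53 + 373.36 = 3057.67
ΣP(Period 0)·Q(Period 1) = 14.18×157 + 3.70×125 + 4.67×59 + 5.09×104 = 2226.26 + 462.5 + 275.53 + 529.36 = 3493.65
Index = 3057.67 / 3493.65 × 100 = 87.5208

87.5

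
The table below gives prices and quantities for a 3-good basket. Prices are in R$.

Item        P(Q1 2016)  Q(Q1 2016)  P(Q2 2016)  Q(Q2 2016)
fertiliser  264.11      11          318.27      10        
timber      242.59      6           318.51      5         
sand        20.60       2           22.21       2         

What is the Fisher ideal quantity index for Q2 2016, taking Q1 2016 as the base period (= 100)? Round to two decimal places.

Laspeyres component (base-period weights):
ΣP(Q1 2016)Q(Q2 2016) = 264.11×10 + 242.59×5 + 20.60×2 = 2641.1 + 1212.95 + 41.2 = 3895.25
ΣP(Q1 2016)Q(Q1 2016) = 264.11×11 + 242.59×6 + 20.60×2 = 2905.21 + 1455.54 + 41.2 = 4401.95
L = 3895.25 / 4401.95 × 100 = 88.4892
Paasche component (current-period weights):
ΣP(Q2 2016)Q(Q2 2016) = 318.27×10 + 318.51×5 + 22.21×2 = 3182.7 + 1592.55 + 44.42 = 4819.67
ΣP(Q2 2016)Q(Q1 2016) = 318.27×11 + 318.51×6 + 22.21×2 = 3500.97 + 1911.06 + 44.42 = 5456.45
P = 4819.67 / 5456.45 × 100 = 88.3298
Fisher = √(L × P) = √(88.4892 × 88.3298) = 88.4094

88.41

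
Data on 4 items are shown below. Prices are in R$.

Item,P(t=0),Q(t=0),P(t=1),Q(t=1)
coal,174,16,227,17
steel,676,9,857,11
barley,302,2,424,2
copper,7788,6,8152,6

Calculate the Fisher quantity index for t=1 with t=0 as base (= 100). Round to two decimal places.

Laspeyres component (base-period weights):
ΣP(t=0)Q(t=1) = 174×17 + 676×11 + 302×2 + 7788×6 = 2958 + 7436 + 604 + 46728 = 57726
ΣP(t=0)Q(t=0) = 174×16 + 676×9 + 302×2 + 7788×6 = 2784 + 6084 + 604 + 46728 = 56200
L = 57726 / 56200 × 100 = 102.7153
Paasche component (current-period weights):
ΣP(t=1)Q(t=1) = 227×17 + 857×11 + 424×2 + 8152×6 = 3859 + 9427 + 848 + 48912 = 63046
ΣP(t=1)Q(t=0) = 227×16 + 857×9 + 424×2 + 8152×6 = 3632 + 7713 + 848 + 48912 = 61105
P = 63046 / 61105 × 100 = 103.1765
Fisher = √(L × P) = √(102.7153 × 103.1765) = 102.9456

102.95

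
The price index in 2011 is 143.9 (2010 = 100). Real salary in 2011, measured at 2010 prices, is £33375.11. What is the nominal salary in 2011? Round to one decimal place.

48026.8

Nominal = Real × (Index/100) = 33375.11 × (143.9/100)
        = 33375.11 × 1.439 = 48026.7833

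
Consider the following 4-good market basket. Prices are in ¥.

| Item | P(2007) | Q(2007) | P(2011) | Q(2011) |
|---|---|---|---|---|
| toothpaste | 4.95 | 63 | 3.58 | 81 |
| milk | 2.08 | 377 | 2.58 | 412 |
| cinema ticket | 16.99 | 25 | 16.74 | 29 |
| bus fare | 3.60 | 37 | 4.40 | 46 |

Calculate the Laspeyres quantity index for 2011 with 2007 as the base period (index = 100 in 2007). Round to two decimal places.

115.86

Laspeyres quantity index uses base-period prices as weights.
ΣP(2007)·Q(2011) = 4.95×81 + 2.08×412 + 16.99×29 + 3.60×46 = 400.95 + 856.96 + 492.71 + 165.6 = 1916.22
ΣP(2007)·Q(2007) = 4.95×63 + 2.08×377 + 16.99×25 + 3.60×37 = 311.85 + 784.16 + 424.75 + 133.2 = 1653.96
Index = 1916.22 / 1653.96 × 100 = 115.8565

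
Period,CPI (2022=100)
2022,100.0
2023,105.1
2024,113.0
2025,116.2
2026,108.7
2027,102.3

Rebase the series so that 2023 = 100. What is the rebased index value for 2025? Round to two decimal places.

Rebased(2025) = 116.2 / 105.1 × 100 = 110.5614

110.56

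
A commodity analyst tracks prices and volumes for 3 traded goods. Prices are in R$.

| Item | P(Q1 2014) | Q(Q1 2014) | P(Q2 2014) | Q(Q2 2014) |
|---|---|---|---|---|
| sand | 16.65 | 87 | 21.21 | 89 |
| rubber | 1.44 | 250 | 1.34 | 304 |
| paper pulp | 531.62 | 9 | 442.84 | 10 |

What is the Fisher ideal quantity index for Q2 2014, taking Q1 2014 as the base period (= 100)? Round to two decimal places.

Laspeyres component (base-period weights):
ΣP(Q1 2014)Q(Q2 2014) = 16.65×89 + 1.44×304 + 531.62×10 = 1481.85 + 437.76 + 5316.2 = 7235.81
ΣP(Q1 2014)Q(Q1 2014) = 16.65×87 + 1.44×250 + 531.62×9 = 1448.55 + 360 + 4784.58 = 6593.13
L = 7235.81 / 6593.13 × 100 = 109.7477
Paasche component (current-period weights):
ΣP(Q2 2014)Q(Q2 2014) = 21.21×89 + 1.34×304 + 442.84×10 = 1887.69 + 407.36 + 4428.4 = 6723.45
ΣP(Q2 2014)Q(Q1 2014) = 21.21×87 + 1.34×250 + 442.84×9 = 1845.27 + 335 + 3985.56 = 6165.83
P = 6723.45 / 6165.83 × 100 = 109.0437
Fisher = √(L × P) = √(109.7477 × 109.0437) = 109.3952

109.40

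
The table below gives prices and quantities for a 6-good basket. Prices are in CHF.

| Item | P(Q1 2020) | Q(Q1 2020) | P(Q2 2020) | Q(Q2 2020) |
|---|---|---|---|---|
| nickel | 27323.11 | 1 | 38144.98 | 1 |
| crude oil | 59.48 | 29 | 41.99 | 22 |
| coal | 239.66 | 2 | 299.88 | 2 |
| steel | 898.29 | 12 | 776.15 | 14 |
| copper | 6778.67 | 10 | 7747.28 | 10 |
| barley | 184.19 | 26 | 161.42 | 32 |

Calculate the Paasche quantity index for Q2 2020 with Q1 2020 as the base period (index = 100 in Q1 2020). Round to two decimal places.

101.70

Paasche quantity index uses current-period prices as weights.
ΣP(Q2 2020)·Q(Q2 2020) = 38144.98×1 + 41.99×22 + 299.88×2 + 776.15×14 + 7747.28×10 + 161.42×32 = 38144.98 + 923.78 + 599.76 + 10866.1 + 77472.8 + 5165.44 = 133172.86
ΣP(Q2 2020)·Q(Q1 2020) = 38144.98×1 + 41.99×29 + 299.88×2 + 776.15×12 + 7747.28×10 + 161.42×26 = 38144.98 + 1217.71 + 599.76 + 9313.8 + 77472.8 + 4196.92 = 130945.97
Index = 133172.86 / 130945.97 × 100 = 101.7006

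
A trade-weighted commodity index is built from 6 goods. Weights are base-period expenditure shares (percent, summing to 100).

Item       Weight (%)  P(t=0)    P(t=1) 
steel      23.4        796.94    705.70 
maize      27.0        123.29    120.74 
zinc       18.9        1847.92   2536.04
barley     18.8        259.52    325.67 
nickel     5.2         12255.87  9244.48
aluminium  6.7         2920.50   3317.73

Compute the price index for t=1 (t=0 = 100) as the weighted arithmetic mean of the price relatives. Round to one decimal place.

108.2

steel: 23.4 × (705.70/796.94) = 23.4 × 0.885512 = 20.7210
maize: 27.0 × (120.74/123.29) = 27.0 × 0.979317 = 26.4416
zinc: 18.9 × (2536.04/1847.92) = 18.9 × 1.372375 = 25.9379
barley: 18.8 × (325.67/259.52) = 18.8 × 1.254894 = 23.5920
nickel: 5.2 × (9244.48/12255.87) = 5.2 × 0.754290 = 3.9223
aluminium: 6.7 × (3317.73/2920.50) = 6.7 × 1.136014 = 7.6113
Index = Σ wᵢ·(p₁ᵢ/p₀ᵢ) = 20.7210 + 26.4416 + 25.9379 + 23.5920 + 3.9223 + 7.6113 = 108.2260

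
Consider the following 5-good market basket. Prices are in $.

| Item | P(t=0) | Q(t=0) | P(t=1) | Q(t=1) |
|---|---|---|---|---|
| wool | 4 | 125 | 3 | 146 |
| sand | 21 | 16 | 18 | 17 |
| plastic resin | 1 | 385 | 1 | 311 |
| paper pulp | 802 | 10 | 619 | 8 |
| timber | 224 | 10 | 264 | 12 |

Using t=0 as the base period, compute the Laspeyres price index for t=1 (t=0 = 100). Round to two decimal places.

86.04

Laspeyres price index uses base-period quantities as weights.
ΣP(t=1)·Q(t=0) = 3×125 + 18×16 + 1×385 + 619×10 + 264×10 = 375 + 288 + 385 + 6190 + 2640 = 9878
ΣP(t=0)·Q(t=0) = 4×125 + 21×16 + 1×385 + 802×10 + 224×10 = 500 + 336 + 385 + 8020 + 2240 = 11481
Index = 9878 / 11481 × 100 = 86.0378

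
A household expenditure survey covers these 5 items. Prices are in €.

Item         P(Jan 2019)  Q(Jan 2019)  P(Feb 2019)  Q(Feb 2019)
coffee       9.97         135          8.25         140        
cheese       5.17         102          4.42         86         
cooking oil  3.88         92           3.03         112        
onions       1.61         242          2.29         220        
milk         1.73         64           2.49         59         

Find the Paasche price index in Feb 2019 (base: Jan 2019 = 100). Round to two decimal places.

92.46

Paasche price index uses current-period quantities as weights.
ΣP(Feb 2019)·Q(Feb 2019) = 8.25×140 + 4.42×86 + 3.03×112 + 2.29×220 + 2.49×59 = 1155 + 380.12 + 339.36 + 503.8 + 146.91 = 2525.19
ΣP(Jan 2019)·Q(Feb 2019) = 9.97×140 + 5.17×86 + 3.88×112 + 1.61×220 + 1.73×59 = 1395.8 + 444.62 + 434.56 + 354.2 + 102.07 = 2731.25
Index = 2525.19 / 2731.25 × 100 = 92.4555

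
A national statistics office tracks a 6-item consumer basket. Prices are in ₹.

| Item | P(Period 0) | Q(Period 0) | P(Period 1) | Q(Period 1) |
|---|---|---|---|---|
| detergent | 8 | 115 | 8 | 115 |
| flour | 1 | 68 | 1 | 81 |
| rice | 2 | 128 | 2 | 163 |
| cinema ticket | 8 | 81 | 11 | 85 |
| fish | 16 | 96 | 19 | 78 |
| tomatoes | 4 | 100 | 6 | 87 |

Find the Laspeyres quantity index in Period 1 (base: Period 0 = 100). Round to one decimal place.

94.1

Laspeyres quantity index uses base-period prices as weights.
ΣP(Period 0)·Q(Period 1) = 8×115 + 1×81 + 2×163 + 8×85 + 16×78 + 4×87 = 920 + 81 + 326 + 680 + 1248 + 348 = 3603
ΣP(Period 0)·Q(Period 0) = 8×115 + 1×68 + 2×128 + 8×81 + 16×96 + 4×100 = 920 + 68 + 256 + 648 + 1536 + 400 = 3828
Index = 3603 / 3828 × 100 = 94.1223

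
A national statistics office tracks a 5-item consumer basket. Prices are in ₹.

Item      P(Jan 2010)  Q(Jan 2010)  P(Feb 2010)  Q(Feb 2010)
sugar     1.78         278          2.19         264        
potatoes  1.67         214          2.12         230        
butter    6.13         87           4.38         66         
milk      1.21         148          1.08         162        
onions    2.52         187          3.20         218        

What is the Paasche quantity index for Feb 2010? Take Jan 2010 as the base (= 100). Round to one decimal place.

101.2

Paasche quantity index uses current-period prices as weights.
ΣP(Feb 2010)·Q(Feb 2010) = 2.19×264 + 2.12×230 + 4.38×66 + 1.08×162 + 3.20×218 = 578.16 + 487.6 + 289.08 + 174.96 + 697.6 = 2227.4
ΣP(Feb 2010)·Q(Jan 2010) = 2.19×278 + 2.12×214 + 4.38×87 + 1.08×148 + 3.20×187 = 608.82 + 453.68 + 381.06 + 159.84 + 598.4 = 2201.8
Index = 2227.4 / 2201.8 × 100 = 101.1627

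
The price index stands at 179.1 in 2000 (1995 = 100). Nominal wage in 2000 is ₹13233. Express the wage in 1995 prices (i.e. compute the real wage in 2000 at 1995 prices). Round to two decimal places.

7388.61

Real = Nominal ÷ (Index/100) = 13233 ÷ (179.1/100)
     = 13233 ÷ 1.791 = 7388.6097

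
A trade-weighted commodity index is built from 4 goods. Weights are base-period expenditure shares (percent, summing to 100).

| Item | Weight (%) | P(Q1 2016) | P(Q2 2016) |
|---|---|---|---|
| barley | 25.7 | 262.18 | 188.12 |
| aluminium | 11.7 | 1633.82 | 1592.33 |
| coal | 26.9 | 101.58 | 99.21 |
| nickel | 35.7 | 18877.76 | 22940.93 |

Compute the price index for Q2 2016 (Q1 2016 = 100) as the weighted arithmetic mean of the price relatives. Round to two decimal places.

99.50

barley: 25.7 × (188.12/262.18) = 25.7 × 0.717522 = 18.4403
aluminium: 11.7 × (1592.33/1633.82) = 11.7 × 0.974606 = 11.4029
coal: 26.9 × (99.21/101.58) = 26.9 × 0.976669 = 26.2724
nickel: 35.7 × (22940.93/18877.76) = 35.7 × 1.215236 = 43.3839
Index = Σ wᵢ·(p₁ᵢ/p₀ᵢ) = 18.4403 + 11.4029 + 26.2724 + 43.3839 = 99.4995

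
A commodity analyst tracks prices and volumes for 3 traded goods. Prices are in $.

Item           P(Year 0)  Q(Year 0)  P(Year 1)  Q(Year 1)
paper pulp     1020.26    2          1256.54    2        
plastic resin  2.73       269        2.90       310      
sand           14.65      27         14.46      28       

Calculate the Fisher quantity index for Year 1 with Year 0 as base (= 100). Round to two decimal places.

103.81

Laspeyres component (base-period weights):
ΣP(Year 0)Q(Year 1) = 1020.26×2 + 2.73×310 + 14.65×28 = 2040.52 + 846.3 + 410.2 = 3297.02
ΣP(Year 0)Q(Year 0) = 1020.26×2 + 2.73×269 + 14.65×27 = 2040.52 + 734.37 + 395.55 = 3170.44
L = 3297.02 / 3170.44 × 100 = 103.9925
Paasche component (current-period weights):
ΣP(Year 1)Q(Year 1) = 1256.54×2 + 2.90×310 + 14.46×28 = 2513.08 + 899 + 404.88 = 3816.96
ΣP(Year 1)Q(Year 0) = 1256.54×2 + 2.90×269 + 14.46×27 = 2513.08 + 780.1 + 390.42 = 3683.6
P = 3816.96 / 3683.6 × 100 = 103.6204
Fisher = √(L × P) = √(103.9925 × 103.6204) = 103.8063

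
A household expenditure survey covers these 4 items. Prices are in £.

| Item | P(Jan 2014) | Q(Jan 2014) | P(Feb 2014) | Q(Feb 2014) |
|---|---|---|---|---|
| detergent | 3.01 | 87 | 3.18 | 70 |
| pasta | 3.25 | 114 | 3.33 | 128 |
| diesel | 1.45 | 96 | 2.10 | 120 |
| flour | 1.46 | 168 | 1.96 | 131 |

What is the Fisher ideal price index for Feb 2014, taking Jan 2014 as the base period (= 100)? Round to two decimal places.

Laspeyres component (base-period weights):
ΣP(Feb 2014)Q(Jan 2014) = 3.18×87 + 3.33×114 + 2.10×96 + 1.96×168 = 276.66 + 379.62 + 201.6 + 329.28 = 1187.16
ΣP(Jan 2014)Q(Jan 2014) = 3.01×87 + 3.25×114 + 1.45×96 + 1.46×168 = 261.87 + 370.5 + 139.2 + 245.28 = 1016.85
L = 1187.16 / 1016.85 × 100 = 116.7488
Paasche component (current-period weights):
ΣP(Feb 2014)Q(Feb 2014) = 3.18×70 + 3.33×128 + 2.10×120 + 1.96×131 = 222.6 + 426.24 + 252 + 256.76 = 1157.6
ΣP(Jan 2014)Q(Feb 2014) = 3.01×70 + 3.25×128 + 1.45×120 + 1.46×131 = 210.7 + 416 + 174 + 191.26 = 991.96
P = 1157.6 / 991.96 × 100 = 116.6983
Fisher = √(L × P) = √(116.7488 × 116.6983) = 116.7235

116.72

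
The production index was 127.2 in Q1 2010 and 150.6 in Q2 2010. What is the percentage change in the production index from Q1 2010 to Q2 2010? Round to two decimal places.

18.40%

Change = (150.6 − 127.2) / 127.2 × 100
       = 23.4 / 127.2 × 100 = 18.3962%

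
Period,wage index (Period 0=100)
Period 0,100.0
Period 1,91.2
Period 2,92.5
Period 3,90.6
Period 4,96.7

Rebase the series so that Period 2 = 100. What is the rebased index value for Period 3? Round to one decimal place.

Rebased(Period 3) = 90.6 / 92.5 × 100 = 97.9459

97.9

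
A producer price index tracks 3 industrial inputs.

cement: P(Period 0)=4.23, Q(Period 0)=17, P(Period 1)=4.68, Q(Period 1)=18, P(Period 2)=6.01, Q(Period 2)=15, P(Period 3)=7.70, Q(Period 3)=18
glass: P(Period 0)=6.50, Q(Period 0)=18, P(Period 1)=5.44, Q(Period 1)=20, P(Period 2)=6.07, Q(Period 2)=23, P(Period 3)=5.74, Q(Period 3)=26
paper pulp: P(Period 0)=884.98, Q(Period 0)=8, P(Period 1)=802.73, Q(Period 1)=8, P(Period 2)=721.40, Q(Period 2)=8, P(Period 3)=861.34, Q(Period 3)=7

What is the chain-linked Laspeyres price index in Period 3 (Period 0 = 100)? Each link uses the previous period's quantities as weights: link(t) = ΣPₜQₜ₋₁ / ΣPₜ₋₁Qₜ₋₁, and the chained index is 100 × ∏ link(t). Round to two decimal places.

97.97

Link Period 0→Period 1:
ΣP(Period 1)Q(Period 0) = 4.68×17 + 5.44×18 + 802.73×8 = 79.56 + 97.92 + 6421.84 = 6599.32
ΣP(Period 0)Q(Period 0) = 4.23×17 + 6.50×18 + 884.98×8 = 71.91 + 117 + 7079.84 = 7268.75
link = 6599.32/7268.75 = 0.907903
Link Period 1→Period 2:
ΣP(Period 2)Q(Period 1) = 6.01×18 + 6.07×20 + 721.40×8 = 108.18 + 121.4 + 5771.2 = 6000.78
ΣP(Period 1)Q(Period 1) = 4.68×18 + 5.44×20 + 802.73×8 = 84.24 + 108.8 + 6421.84 = 6614.88
link = 6000.78/6614.88 = 0.907164
Link Period 2→Period 3:
ΣP(Period 3)Q(Period 2) = 7.70×15 + 5.74×23 + 861.34×8 = 115.5 + 132.02 + 6890.72 = 7138.24
ΣP(Period 2)Q(Period 2) = 6.01×15 + 6.07×23 + 721.40×8 = 90.15 + 139.61 + 5771.2 = 6000.96
link = 7138.24/6000.96 = 1.189516
Chained index = 100 × 0.907903 × 0.907164 × 1.189516 = 97.9706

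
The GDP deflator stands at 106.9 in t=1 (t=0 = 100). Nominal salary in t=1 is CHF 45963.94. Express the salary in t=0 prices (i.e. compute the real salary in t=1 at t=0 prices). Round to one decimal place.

42997.1

Real = Nominal ÷ (Index/100) = 45963.94 ÷ (106.9/100)
     = 45963.94 ÷ 1.069 = 42997.1375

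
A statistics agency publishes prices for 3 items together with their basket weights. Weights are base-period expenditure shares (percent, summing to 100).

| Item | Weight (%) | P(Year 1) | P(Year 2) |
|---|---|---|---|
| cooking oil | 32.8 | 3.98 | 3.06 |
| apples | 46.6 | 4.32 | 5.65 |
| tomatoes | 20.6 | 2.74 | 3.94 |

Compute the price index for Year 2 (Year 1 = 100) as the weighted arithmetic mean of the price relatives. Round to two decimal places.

cooking oil: 32.8 × (3.06/3.98) = 32.8 × 0.768844 = 25.2181
apples: 46.6 × (5.65/4.32) = 46.6 × 1.307870 = 60.9468
tomatoes: 20.6 × (3.94/2.74) = 20.6 × 1.437956 = 29.6219
Index = Σ wᵢ·(p₁ᵢ/p₀ᵢ) = 25.2181 + 60.9468 + 29.6219 = 115.7867

115.79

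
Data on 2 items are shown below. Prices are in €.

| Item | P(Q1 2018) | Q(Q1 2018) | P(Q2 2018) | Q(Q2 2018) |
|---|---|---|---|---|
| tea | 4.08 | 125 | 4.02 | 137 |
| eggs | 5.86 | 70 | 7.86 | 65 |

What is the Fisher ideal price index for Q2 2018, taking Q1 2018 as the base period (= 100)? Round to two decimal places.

113.68

Laspeyres component (base-period weights):
ΣP(Q2 2018)Q(Q1 2018) = 4.02×125 + 7.86×70 = 502.5 + 550.2 = 1052.7
ΣP(Q1 2018)Q(Q1 2018) = 4.08×125 + 5.86×70 = 510 + 410.2 = 920.2
L = 1052.7 / 920.2 × 100 = 114.3990
Paasche component (current-period weights):
ΣP(Q2 2018)Q(Q2 2018) = 4.02×137 + 7.86×65 = 550.74 + 510.9 = 1061.64
ΣP(Q1 2018)Q(Q2 2018) = 4.08×137 + 5.86×65 = 558.96 + 380.9 = 939.86
P = 1061.64 / 939.86 × 100 = 112.9572
Fisher = √(L × P) = √(114.3990 × 112.9572) = 113.6759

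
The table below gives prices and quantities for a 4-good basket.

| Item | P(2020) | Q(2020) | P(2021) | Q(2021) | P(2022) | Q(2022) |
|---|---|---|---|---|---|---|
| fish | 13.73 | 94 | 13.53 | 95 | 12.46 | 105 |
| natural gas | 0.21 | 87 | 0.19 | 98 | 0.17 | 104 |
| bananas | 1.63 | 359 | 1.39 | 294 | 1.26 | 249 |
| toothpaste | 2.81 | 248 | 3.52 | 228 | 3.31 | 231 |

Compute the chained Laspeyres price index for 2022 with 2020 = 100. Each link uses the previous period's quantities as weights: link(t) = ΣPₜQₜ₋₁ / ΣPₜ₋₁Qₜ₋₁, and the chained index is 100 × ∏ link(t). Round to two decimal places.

Link 2020→2021:
ΣP(2021)Q(2020) = 13.53×94 + 0.19×87 + 1.39×359 + 3.52×248 = 1271.82 + 16.53 + 499.01 + 872.96 = 2660.32
ΣP(2020)Q(2020) = 13.73×94 + 0.21×87 + 1.63×359 + 2.81×248 = 1290.62 + 18.27 + 585.17 + 696.88 = 2590.94
link = 2660.32/2590.94 = 1.026778
Link 2021→2022:
ΣP(2022)Q(2021) = 12.46×95 + 0.17×98 + 1.26×294 + 3.31×228 = 1183.7 + 16.66 + 370.44 + 754.68 = 2325.48
ΣP(2021)Q(2021) = 13.53×95 + 0.19×98 + 1.39×294 + 3.52×228 = 1285.35 + 18.62 + 408.66 + 802.56 = 2515.19
link = 2325.48/2515.19 = 0.924574
Chained index = 100 × 1.026778 × 0.924574 = 94.9332

94.93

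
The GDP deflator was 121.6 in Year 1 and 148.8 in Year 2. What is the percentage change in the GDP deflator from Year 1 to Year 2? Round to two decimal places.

Change = (148.8 − 121.6) / 121.6 × 100
       = 27.2 / 121.6 × 100 = 22.3684%

22.37%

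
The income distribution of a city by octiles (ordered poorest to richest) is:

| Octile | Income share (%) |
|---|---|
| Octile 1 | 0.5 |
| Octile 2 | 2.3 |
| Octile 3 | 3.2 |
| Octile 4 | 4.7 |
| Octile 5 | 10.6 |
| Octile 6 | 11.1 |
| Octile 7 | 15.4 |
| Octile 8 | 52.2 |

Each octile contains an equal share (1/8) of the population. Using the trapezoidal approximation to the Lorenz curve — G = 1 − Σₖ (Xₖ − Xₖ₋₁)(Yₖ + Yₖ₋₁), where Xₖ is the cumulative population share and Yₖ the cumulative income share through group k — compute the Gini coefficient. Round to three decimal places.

Cumulative income shares Yₖ: 0.0050, 0.0280, 0.0600, 0.1070, 0.2130, 0.3240, 0.4780, 1.0000
Σ (Xₖ−Xₖ₋₁)(Yₖ+Yₖ₋₁) = (1/8)(0.0050+0.0000) + (1/8)(0.0280+0.0050) + (1/8)(0.0600+0.0280) + (1/8)(0.1070+0.0600) + (1/8)(0.2130+0.1070) + (1/8)(0.3240+0.2130) + (1/8)(0.4780+0.3240) + (1/8)(1.0000+0.4780)
  = 0.0006 + 0.0041 + 0.0110 + 0.0209 + 0.0400 + 0.0671 + 0.1003 + 0.1847 = 0.4288
G = 1 − 0.4288 = 0.5713

0.571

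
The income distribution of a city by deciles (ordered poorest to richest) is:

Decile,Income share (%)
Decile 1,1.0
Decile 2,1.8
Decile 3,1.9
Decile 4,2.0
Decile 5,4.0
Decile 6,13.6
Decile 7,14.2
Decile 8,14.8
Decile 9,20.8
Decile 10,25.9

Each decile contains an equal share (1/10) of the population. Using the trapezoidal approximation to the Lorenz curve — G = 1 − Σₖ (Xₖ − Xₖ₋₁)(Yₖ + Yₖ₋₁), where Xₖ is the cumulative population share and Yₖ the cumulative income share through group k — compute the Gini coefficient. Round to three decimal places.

0.468

Cumulative income shares Yₖ: 0.0100, 0.0280, 0.0470, 0.0670, 0.1070, 0.2430, 0.3850, 0.5330, 0.7410, 1.0000
Σ (Xₖ−Xₖ₋₁)(Yₖ+Yₖ₋₁) = (1/10)(0.0100+0.0000) + (1/10)(0.0280+0.0100) + (1/10)(0.0470+0.0280) + (1/10)(0.0670+0.0470) + (1/10)(0.1070+0.0670) + (1/10)(0.2430+0.1070) + (1/10)(0.3850+0.2430) + (1/10)(0.5330+0.3850) + (1/10)(0.7410+0.5330) + (1/10)(1.0000+0.7410)
  = 0.0010 + 0.0038 + 0.0075 + 0.0114 + 0.0174 + 0.0350 + 0.0628 + 0.0918 + 0.1274 + 0.1741 = 0.5322
G = 1 − 0.5322 = 0.4678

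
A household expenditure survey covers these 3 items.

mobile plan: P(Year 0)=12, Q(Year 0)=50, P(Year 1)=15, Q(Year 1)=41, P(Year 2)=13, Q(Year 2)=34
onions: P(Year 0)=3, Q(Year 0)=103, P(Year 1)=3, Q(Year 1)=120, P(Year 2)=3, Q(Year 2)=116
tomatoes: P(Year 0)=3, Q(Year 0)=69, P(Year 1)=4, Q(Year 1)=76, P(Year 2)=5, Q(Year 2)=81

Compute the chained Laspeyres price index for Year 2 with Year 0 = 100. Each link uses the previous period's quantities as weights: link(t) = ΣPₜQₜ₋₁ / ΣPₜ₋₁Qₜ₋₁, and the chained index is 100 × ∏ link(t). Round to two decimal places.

Link Year 0→Year 1:
ΣP(Year 1)Q(Year 0) = 15×50 + 3×103 + 4×69 = 750 + 309 + 276 = 1335
ΣP(Year 0)Q(Year 0) = 12×50 + 3×103 + 3×69 = 600 + 309 + 207 = 1116
link = 1335/1116 = 1.196237
Link Year 1→Year 2:
ΣP(Year 2)Q(Year 1) = 13×41 + 3×120 + 5×76 = 533 + 360 + 380 = 1273
ΣP(Year 1)Q(Year 1) = 15×41 + 3×120 + 4×76 = 615 + 360 + 304 = 1279
link = 1273/1279 = 0.995309
Chained index = 100 × 1.196237 × 0.995309 = 119.0625

119.06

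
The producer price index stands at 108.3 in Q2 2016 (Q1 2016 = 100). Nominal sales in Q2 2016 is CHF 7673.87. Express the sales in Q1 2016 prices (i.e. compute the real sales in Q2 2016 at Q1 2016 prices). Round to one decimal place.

7085.8

Real = Nominal ÷ (Index/100) = 7673.87 ÷ (108.3/100)
     = 7673.87 ÷ 1.083 = 7085.7525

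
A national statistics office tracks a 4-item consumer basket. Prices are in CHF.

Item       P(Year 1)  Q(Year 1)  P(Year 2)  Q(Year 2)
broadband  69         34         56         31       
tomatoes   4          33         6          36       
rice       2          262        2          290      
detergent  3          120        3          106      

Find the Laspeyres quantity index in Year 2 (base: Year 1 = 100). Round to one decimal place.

94.6

Laspeyres quantity index uses base-period prices as weights.
ΣP(Year 1)·Q(Year 2) = 69×31 + 4×36 + 2×290 + 3×106 = 2139 + 144 + 580 + 318 = 3181
ΣP(Year 1)·Q(Year 1) = 69×34 + 4×33 + 2×262 + 3×120 = 2346 + 132 + 524 + 360 = 3362
Index = 3181 / 3362 × 100 = 94.6163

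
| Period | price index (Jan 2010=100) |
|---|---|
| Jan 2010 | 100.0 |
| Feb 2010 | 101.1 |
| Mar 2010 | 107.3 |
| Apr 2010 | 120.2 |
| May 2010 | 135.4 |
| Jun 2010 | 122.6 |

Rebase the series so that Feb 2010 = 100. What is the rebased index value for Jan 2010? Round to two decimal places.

98.91

Rebased(Jan 2010) = 100.0 / 101.1 × 100 = 98.9120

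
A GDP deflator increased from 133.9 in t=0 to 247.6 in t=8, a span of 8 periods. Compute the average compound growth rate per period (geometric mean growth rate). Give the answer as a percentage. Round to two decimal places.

Growth factor = (247.6/133.9)^(1/8) = (1.849141)^(1/8) = 1.079869
Growth rate = 1.079869 − 1 = 0.079869 = 7.9869%

7.99%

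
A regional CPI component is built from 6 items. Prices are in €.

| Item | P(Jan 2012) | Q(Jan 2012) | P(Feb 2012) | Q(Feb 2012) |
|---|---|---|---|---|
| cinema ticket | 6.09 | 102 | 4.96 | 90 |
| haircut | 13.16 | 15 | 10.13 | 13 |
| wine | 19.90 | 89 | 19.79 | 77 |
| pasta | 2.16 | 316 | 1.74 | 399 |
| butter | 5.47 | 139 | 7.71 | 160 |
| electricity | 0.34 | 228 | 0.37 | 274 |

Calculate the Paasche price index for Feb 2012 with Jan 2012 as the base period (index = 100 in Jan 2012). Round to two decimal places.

101.21

Paasche price index uses current-period quantities as weights.
ΣP(Feb 2012)·Q(Feb 2012) = 4.96×90 + 10.13×13 + 19.79×77 + 1.74×399 + 7.71×160 + 0.37×274 = 446.4 + 131.69 + 1523.83 + 694.26 + 1233.6 + 101.38 = 4131.16
ΣP(Jan 2012)·Q(Feb 2012) = 6.09×90 + 13.16×13 + 19.90×77 + 2.16×399 + 5.47×160 + 0.34×274 = 548.1 + 171.08 + 1532.3 + 861.84 + 875.2 + 93.16 = 4081.68
Index = 4131.16 / 4081.68 × 100 = 101.2122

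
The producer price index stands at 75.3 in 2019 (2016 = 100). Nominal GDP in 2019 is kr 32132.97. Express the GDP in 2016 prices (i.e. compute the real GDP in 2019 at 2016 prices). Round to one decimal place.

Real = Nominal ÷ (Index/100) = 32132.97 ÷ (75.3/100)
     = 32132.97 ÷ 0.753 = 42673.2669

42673.3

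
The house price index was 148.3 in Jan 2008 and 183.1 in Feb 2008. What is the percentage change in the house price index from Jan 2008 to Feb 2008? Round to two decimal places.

Change = (183.1 − 148.3) / 148.3 × 100
       = 34.8 / 148.3 × 100 = 23.4659%

23.47%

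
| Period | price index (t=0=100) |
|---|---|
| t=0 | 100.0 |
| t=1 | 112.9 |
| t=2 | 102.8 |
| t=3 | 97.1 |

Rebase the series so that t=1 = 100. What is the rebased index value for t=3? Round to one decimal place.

86.0

Rebased(t=3) = 97.1 / 112.9 × 100 = 86.0053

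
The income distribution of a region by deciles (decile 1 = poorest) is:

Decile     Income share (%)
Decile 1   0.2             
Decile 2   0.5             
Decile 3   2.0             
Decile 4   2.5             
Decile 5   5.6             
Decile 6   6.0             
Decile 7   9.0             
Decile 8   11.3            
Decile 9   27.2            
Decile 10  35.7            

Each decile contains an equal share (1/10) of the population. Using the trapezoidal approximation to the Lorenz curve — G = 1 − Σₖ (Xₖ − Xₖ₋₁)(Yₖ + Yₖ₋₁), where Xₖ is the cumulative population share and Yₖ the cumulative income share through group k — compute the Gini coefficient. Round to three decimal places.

0.573

Cumulative income shares Yₖ: 0.0020, 0.0070, 0.0270, 0.0520, 0.1080, 0.1680, 0.2580, 0.3710, 0.6430, 1.0000
Σ (Xₖ−Xₖ₋₁)(Yₖ+Yₖ₋₁) = (1/10)(0.0020+0.0000) + (1/10)(0.0070+0.0020) + (1/10)(0.0270+0.0070) + (1/10)(0.0520+0.0270) + (1/10)(0.1080+0.0520) + (1/10)(0.1680+0.1080) + (1/10)(0.2580+0.1680) + (1/10)(0.3710+0.2580) + (1/10)(0.6430+0.3710) + (1/10)(1.0000+0.6430)
  = 0.0002 + 0.0009 + 0.0034 + 0.0079 + 0.0160 + 0.0276 + 0.0426 + 0.0629 + 0.1014 + 0.1643 = 0.4272
G = 1 − 0.4272 = 0.5728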